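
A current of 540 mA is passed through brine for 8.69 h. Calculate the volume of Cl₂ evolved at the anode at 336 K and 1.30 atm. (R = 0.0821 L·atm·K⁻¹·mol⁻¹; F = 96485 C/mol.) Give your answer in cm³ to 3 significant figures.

1860 cm³

Q = 0.540 A × 31284 s = 16890 C
Moles of electrons = 16890 / 96485 = 0.1751 mol
2Cl⁻ → Cl₂ + 2e⁻, so n(Cl₂) = 0.1751 / 2 = 0.08755 mol
V = nRT/P = 0.08755 × 0.0821 × 336 / 1.30 = 1.858 L
= 1860 cm³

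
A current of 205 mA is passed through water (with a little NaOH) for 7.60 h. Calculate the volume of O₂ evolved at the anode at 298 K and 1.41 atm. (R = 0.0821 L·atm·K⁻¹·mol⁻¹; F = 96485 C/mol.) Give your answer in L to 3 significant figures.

Q = It = 0.205 × 27360 = 5609 C
n(e⁻) = Q/F = 5609/96485 = 0.05813 mol
2H₂O → O₂ + 4H⁺ + 4e⁻, so n(O₂) = 0.05813 / 4 = 0.01453 mol
V = nRT/P = 0.01453 × 0.0821 × 298 / 1.41 = 0.2521 L

0.252 L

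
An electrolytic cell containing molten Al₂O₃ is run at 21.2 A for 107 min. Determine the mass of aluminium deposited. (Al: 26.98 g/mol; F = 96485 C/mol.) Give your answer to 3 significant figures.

12.7 g

Q = 21.2 A × 6420 s = 1.361×10^5 C
Moles of electrons = 1.361×10^5 / 96485 = 1.411 mol
Al³⁺ + 3e⁻ → Al, so n(Al) = 1.411 / 3 = 0.4703 mol
m = 0.4703 × 26.98 = 12.7 g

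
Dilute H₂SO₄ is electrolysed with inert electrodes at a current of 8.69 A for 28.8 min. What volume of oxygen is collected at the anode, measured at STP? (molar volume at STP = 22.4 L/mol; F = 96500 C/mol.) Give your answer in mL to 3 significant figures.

871 mL

Q = It = 8.69 × 1728 = 15020 C
n(e⁻) = 15020 / 96500 = 0.1556 mol
2H₂O → O₂ + 4H⁺ + 4e⁻, so n(O₂) = 0.1556 / 4 = 0.03890 mol
V = 0.03890 × 22.4 = 0.8714 L
= 871 mL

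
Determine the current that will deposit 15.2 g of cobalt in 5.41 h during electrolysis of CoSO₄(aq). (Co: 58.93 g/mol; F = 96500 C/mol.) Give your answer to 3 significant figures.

2.56 A

n(Co) = 15.2 / 58.93 = 0.2579 mol
Co²⁺ + 2e⁻ → Co, so n(e⁻) = 2 × 0.2579 = 0.5158 mol
Q = 0.5158 × 96500 = 49770 C
I = Q / t = 49770 / 19476 s = 2.56 A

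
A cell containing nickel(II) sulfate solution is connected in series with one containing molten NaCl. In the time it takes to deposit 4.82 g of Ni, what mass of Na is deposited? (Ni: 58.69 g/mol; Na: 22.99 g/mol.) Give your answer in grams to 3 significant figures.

n(Ni) = 4.82 / 58.69 = 0.08213 mol
Ni²⁺ + 2e⁻ → Ni, so n(e⁻) = 2 × 0.08213 = 0.1643 mol
Same current for the same time ⇒ same n(e⁻) = 0.1643 mol in both cells.
Na⁺ + e⁻ → Na, so n(Na) = 0.1643 mol
m(Na) = 0.1643 × 22.99 = 3.78 g

3.78 g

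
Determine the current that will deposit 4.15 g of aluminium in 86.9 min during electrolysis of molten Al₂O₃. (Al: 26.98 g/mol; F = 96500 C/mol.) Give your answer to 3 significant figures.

8.54 A

n(Al) = 4.15 / 26.98 = 0.1538 mol
Al³⁺ + 3e⁻ → Al, so n(e⁻) = 3 × 0.1538 = 0.4614 mol
Q = 0.4614 × 96500 = 44530 C
I = Q / t = 44530 / 5214 s = 8.54 A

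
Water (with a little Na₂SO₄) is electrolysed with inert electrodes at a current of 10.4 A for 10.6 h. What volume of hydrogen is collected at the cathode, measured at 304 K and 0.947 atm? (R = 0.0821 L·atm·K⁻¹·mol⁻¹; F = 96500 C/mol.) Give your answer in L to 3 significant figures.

Q = 10.4 A × 38160 s = 3.969×10^5 C
Moles of electrons = 3.969×10^5 / 96500 = 4.113 mol
2H⁺ + 2e⁻ → H₂, so n(H₂) = 4.113 / 2 = 2.057 mol
V = nRT/P = 2.057 × 0.0821 × 304 / 0.947 = 54.21 L

54.2 L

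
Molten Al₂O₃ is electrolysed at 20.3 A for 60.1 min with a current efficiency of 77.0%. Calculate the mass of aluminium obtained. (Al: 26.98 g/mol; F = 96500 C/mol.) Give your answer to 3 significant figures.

Q = 20.3 × 3606 = 73200 C
n(e⁻) = 73200 / 96500 = 0.7585 mol
Al³⁺ + 3e⁻ → Al, so theoretical m(Al) = 0.2528 × 26.98 = 6.821 g
Actual mass = 77.0% × 6.821 = 5.25 g

5.25 g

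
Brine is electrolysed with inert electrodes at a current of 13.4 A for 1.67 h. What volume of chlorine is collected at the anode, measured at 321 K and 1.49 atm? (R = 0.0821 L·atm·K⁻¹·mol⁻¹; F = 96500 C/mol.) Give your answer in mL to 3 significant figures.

Q = It = 13.4 × 6012 = 80560 C
Moles of electrons = 80560 / 96500 = 0.8348 mol
2Cl⁻ → Cl₂ + 2e⁻, so n(Cl₂) = 0.8348 / 2 = 0.4174 mol
V = nRT/P = 0.4174 × 0.0821 × 321 / 1.49 = 7.383 L
= 7380 mL

7380 mL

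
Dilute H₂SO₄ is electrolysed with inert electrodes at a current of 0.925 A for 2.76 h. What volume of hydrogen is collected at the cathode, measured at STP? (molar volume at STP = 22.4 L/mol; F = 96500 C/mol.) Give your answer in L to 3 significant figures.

1.07 L

Charge passed = 0.925 × 9936 = 9191 C
n(e⁻) = 9191 / 96500 = 0.09524 mol
2H⁺ + 2e⁻ → H₂, so n(H₂) = 0.09524 / 2 = 0.04762 mol
V = 0.04762 × 22.4 = 1.067 L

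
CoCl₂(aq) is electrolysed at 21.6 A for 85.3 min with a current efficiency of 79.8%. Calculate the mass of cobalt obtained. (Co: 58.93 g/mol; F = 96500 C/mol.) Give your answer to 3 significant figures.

Q = 21.6 × 5118 = 1.105×10^5 C
n(e⁻) = 1.105×10^5 / 96500 = 1.145 mol
Co²⁺ + 2e⁻ → Co, so theoretical m(Co) = 0.5725 × 58.93 = 33.74 g
Actual mass = 79.8% × 33.74 = 26.9 g

26.9 g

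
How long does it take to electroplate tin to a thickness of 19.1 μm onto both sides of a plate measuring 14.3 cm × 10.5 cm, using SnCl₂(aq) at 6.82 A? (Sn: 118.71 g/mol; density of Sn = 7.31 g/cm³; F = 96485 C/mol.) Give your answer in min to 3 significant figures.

16.7 min

Plated area = 2 × 14.3 × 10.5 = 300.3 cm²
Volume = 300.3 × 19.1×10⁻⁴ cm = 0.5736 cm³
m(Sn) = 0.5736 × 7.31 = 4.193 g
n(Sn) = 4.193 / 118.71 = 0.03532 mol; n(e⁻) = 2 × 0.03532 = 0.07064 mol
Q = 0.07064 × 96485 = 6816 C
t = 6816 / 6.82 = 999.4 s = 16.7 min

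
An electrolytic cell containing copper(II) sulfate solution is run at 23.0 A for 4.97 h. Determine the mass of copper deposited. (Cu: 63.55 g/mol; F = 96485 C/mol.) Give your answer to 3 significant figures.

Q = 23.0 A × 17892 s = 4.115×10^5 C
n(e⁻) = Q/F = 4.115×10^5/96485 = 4.265 mol
Cu²⁺ + 2e⁻ → Cu, so n(Cu) = 4.265 / 2 = 2.133 mol
m = 2.133 × 63.55 = 136 g

136 g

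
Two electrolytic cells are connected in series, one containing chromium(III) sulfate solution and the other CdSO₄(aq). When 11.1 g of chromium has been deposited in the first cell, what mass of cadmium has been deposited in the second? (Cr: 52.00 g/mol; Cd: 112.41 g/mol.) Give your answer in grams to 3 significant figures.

36.0 g

n(Cr) = 11.1 / 52.00 = 0.2135 mol
Cr³⁺ + 3e⁻ → Cr, so n(e⁻) = 3 × 0.2135 = 0.6405 mol
In series, the same 0.6405 mol of electrons flows through the second cell.
Cd²⁺ + 2e⁻ → Cd, so n(Cd) = 0.6405 / 2 = 0.3203 mol
m(Cd) = 0.3203 × 112.41 = 36.0 g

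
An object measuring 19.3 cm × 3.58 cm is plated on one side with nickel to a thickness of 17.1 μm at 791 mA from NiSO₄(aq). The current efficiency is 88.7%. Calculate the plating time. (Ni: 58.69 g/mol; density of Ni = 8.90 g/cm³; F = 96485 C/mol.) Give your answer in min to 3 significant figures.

Plated area = 19.3 × 3.58 = 69.09 cm²
Volume = 69.09 × 17.1×10⁻⁴ cm = 0.1181 cm³
m(Ni) = 0.1181 × 8.90 = 1.051 g
n(Ni) = 1.051 / 58.69 = 0.01791 mol; n(e⁻) = 2 × 0.01791 = 0.03582 mol
Q = 0.03582 × 96485 / 0.887 = 3896 C
t = 3896 / 0.791 = 4925 s = 82.1 min

82.1 min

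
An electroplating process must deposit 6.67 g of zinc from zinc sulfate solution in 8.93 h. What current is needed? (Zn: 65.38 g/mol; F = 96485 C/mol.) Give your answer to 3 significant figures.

n(Zn) = 6.67 / 65.38 = 0.1020 mol
Zn²⁺ + 2e⁻ → Zn, so n(e⁻) = 2 × 0.1020 = 0.2040 mol
Q = 0.2040 × 96485 = 19680 C
I = Q / t = 19680 / 32148 s = 0.612 A

0.612 A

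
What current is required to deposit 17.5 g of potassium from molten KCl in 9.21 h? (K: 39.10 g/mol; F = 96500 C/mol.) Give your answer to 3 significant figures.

1.30 A

n(K) = 17.5 / 39.10 = 0.4476 mol
K⁺ + e⁻ → K, so n(e⁻) = 0.4476 mol
Q = 0.4476 × 96500 = 43190 C
I = Q / t = 43190 / 33156 s = 1.30 A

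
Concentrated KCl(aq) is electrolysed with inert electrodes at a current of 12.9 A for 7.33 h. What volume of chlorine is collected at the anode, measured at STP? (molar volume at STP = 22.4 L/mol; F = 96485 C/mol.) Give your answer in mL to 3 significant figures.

Charge passed = 12.9 × 26388 = 3.404×10^5 C
n(e⁻) = 3.404×10^5 / 96485 = 3.528 mol
2Cl⁻ → Cl₂ + 2e⁻, so n(Cl₂) = 3.528 / 2 = 1.764 mol
V = 1.764 × 22.4 = 39.51 L
= 39500 mL

39500 mL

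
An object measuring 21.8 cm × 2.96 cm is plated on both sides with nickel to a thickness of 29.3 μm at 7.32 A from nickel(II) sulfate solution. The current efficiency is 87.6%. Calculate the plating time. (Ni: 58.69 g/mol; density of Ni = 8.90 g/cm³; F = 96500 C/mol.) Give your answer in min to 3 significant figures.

Plated area = 2 × 21.8 × 2.96 = 129.1 cm²
Volume = 129.1 × 29.3×10⁻⁴ cm = 0.3783 cm³
m(Ni) = 0.3783 × 8.90 = 3.367 g
n(Ni) = 3.367 / 58.69 = 0.05737 mol; n(e⁻) = 2 × 0.05737 = 0.1147 mol
Q = 0.1147 × 96500 / 0.876 = 12640 C
t = 12640 / 7.32 = 1727 s = 28.8 min

28.8 min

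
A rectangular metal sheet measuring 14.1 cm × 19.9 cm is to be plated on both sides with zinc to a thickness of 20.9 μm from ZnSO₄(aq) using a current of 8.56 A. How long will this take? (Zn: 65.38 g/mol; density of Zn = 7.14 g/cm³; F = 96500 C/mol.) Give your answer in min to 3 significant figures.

48.1 min

Plated area = 2 × 14.1 × 19.9 = 561.2 cm²
Volume = 561.2 × 20.9×10⁻⁴ cm = 1.173 cm³
m(Zn) = 1.173 × 7.14 = 8.375 g
n(Zn) = 8.375 / 65.38 = 0.1281 mol; n(e⁻) = 2 × 0.1281 = 0.2562 mol
Q = 0.2562 × 96500 = 24720 C
t = 24720 / 8.56 = 2888 s = 48.1 min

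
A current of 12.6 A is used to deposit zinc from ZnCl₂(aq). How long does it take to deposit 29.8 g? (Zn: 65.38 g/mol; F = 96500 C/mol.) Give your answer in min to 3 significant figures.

n(Zn) = 29.8 / 65.38 = 0.4558 mol
Zn²⁺ + 2e⁻ → Zn, so n(e⁻) = 2 × 0.4558 = 0.9116 mol
Q = 0.9116 × 96500 = 87970 C
t = Q / I = 87970 / 12.6 = 6982 s = 116 min

116 min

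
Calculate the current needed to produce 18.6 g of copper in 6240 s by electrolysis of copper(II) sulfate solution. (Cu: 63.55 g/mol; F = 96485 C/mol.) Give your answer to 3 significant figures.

9.05 A

n(Cu) = 18.6 / 63.55 = 0.2927 mol
Cu²⁺ + 2e⁻ → Cu, so n(e⁻) = 2 × 0.2927 = 0.5854 mol
Q = 0.5854 × 96485 = 56480 C
I = Q / t = 56480 / 6240 s = 9.05 A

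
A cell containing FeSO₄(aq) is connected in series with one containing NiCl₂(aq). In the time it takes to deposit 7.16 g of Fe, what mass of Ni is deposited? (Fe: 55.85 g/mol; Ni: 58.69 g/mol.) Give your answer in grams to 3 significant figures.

n(Fe) = 7.16 / 55.85 = 0.1282 mol
Fe²⁺ + 2e⁻ → Fe, so n(e⁻) = 2 × 0.1282 = 0.2564 mol
The cells are in series, so the same charge (and hence the same n(e⁻) = 0.2564 mol) passes through both.
Ni²⁺ + 2e⁻ → Ni, so n(Ni) = 0.2564 / 2 = 0.1282 mol
m(Ni) = 0.1282 × 58.69 = 7.52 g

7.52 g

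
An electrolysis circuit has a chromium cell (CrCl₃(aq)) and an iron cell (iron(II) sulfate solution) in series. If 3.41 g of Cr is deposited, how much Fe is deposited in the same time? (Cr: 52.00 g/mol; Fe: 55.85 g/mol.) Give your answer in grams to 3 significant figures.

5.49 g

n(Cr) = 3.41 / 52.00 = 0.06558 mol
Cr³⁺ + 3e⁻ → Cr, so n(e⁻) = 3 × 0.06558 = 0.1967 mol
Same current for the same time ⇒ same n(e⁻) = 0.1967 mol in both cells.
Fe²⁺ + 2e⁻ → Fe, so n(Fe) = 0.1967 / 2 = 0.09835 mol
m(Fe) = 0.09835 × 55.85 = 5.49 g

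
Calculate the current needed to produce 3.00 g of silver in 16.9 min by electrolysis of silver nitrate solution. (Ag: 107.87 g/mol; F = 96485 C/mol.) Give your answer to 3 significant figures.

2.65 A

n(Ag) = 3.00 / 107.87 = 0.02781 mol
Ag⁺ + e⁻ → Ag, so n(e⁻) = 0.02781 mol
Q = 0.02781 × 96485 = 2683 C
I = Q / t = 2683 / 1014 s = 2.65 A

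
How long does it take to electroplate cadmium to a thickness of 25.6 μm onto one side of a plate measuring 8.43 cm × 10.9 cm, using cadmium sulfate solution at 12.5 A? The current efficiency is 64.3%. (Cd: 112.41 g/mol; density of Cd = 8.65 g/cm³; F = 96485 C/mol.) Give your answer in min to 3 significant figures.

7.24 min

Plated area = 8.43 × 10.9 = 91.89 cm²
Volume = 91.89 × 25.6×10⁻⁴ cm = 0.2352 cm³
m(Cd) = 0.2352 × 8.65 = 2.034 g
n(Cd) = 2.034 / 112.41 = 0.01809 mol; n(e⁻) = 2 × 0.01809 = 0.03618 mol
Q = 0.03618 × 96485 / 0.643 = 5429 C
t = 5429 / 12.5 = 434.3 s = 7.24 min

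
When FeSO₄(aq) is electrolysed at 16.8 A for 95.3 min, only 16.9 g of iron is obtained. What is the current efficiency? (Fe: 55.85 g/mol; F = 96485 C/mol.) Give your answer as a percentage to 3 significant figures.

Q = 16.8 × 5718 = 96060 C
n(e⁻) = 96060 / 96485 = 0.9956 mol
Fe²⁺ + 2e⁻ → Fe, so theoretical n(Fe) = 0.4978 mol → 27.80 g
Efficiency = 16.9 / 27.80 = 0.6079 = 60.8%

60.8%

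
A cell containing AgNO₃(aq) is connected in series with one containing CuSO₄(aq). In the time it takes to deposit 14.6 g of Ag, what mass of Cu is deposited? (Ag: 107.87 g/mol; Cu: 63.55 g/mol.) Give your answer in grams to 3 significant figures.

n(Ag) = 14.6 / 107.87 = 0.1353 mol
Ag⁺ + e⁻ → Ag, so n(e⁻) = 0.1353 mol
Since the cells are in series, n(e⁻) in the Cu cell is also 0.1353 mol.
Cu²⁺ + 2e⁻ → Cu, so n(Cu) = 0.1353 / 2 = 0.06765 mol
m(Cu) = 0.06765 × 63.55 = 4.30 g

4.30 g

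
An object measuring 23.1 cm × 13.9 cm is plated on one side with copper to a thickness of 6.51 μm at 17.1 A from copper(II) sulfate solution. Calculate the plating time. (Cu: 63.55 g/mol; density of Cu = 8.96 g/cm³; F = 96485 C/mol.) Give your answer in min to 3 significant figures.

5.54 min

Plated area = 23.1 × 13.9 = 321.1 cm²
Volume = 321.1 × 6.51×10⁻⁴ cm = 0.2090 cm³
m(Cu) = 0.2090 × 8.96 = 1.873 g
n(Cu) = 1.873 / 63.55 = 0.02947 mol; n(e⁻) = 2 × 0.02947 = 0.05894 mol
Q = 0.05894 × 96485 = 5687 C
t = 5687 / 17.1 = 332.6 s = 5.54 min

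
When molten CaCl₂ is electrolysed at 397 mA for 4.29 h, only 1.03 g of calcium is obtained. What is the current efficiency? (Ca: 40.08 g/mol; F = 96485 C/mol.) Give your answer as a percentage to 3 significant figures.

Q = 0.397 × 15444 = 6131 C
n(e⁻) = 6131 / 96485 = 0.06354 mol
Ca²⁺ + 2e⁻ → Ca, so theoretical n(Ca) = 0.03177 mol → 1.273 g
Efficiency = 1.03 / 1.273 = 0.8091 = 80.9%

80.9%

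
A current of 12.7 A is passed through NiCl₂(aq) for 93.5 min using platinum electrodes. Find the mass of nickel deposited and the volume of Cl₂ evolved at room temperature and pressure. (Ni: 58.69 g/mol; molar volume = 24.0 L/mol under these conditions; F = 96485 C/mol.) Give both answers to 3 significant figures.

21.7 g Ni; 8.86 L Cl₂

Q = 12.7 × 5610 = 71250 C; n(e⁻) = 71250 / 96485 = 0.7385 mol
Cathode: Ni²⁺ + 2e⁻ → Ni → n(Ni) = 0.7385/2 = 0.3693 mol → 21.7 g
Anode: 2Cl⁻ → Cl₂ + 2e⁻ → n(Cl₂) = 0.7385/2 = 0.3693 mol → 8.86 L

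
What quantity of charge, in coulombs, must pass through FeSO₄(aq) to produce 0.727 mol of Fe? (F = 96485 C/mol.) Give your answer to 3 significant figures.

1.40×10^5 C

Fe²⁺ + 2e⁻ → Fe, so n(e⁻) = 2 × 0.727 = 1.454 mol
Q = 1.454 × 96485 = 1.403×10^5 C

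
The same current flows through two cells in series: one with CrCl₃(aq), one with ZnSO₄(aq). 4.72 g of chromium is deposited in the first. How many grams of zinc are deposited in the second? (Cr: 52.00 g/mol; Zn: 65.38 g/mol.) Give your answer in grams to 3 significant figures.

n(Cr) = 4.72 / 52.00 = 0.09077 mol
Cr³⁺ + 3e⁻ → Cr, so n(e⁻) = 3 × 0.09077 = 0.2723 mol
In series, the same 0.2723 mol of electrons flows through the second cell.
Zn²⁺ + 2e⁻ → Zn, so n(Zn) = 0.2723 / 2 = 0.1362 mol
m(Zn) = 0.1362 × 65.38 = 8.90 g

8.90 g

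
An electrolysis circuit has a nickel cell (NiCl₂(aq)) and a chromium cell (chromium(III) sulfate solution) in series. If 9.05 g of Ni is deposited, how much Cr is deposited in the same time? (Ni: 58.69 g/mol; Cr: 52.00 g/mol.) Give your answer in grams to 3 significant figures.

n(Ni) = 9.05 / 58.69 = 0.1542 mol
Ni²⁺ + 2e⁻ → Ni, so n(e⁻) = 2 × 0.1542 = 0.3084 mol
Same current for the same time ⇒ same n(e⁻) = 0.3084 mol in both cells.
Cr³⁺ + 3e⁻ → Cr, so n(Cr) = 0.3084 / 3 = 0.1028 mol
m(Cr) = 0.1028 × 52.00 = 5.35 g

5.35 g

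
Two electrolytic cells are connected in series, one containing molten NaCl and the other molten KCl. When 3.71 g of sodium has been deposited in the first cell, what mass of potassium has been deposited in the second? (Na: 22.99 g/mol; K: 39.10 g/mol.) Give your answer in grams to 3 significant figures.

6.31 g

n(Na) = 3.71 / 22.99 = 0.1614 mol
Na⁺ + e⁻ → Na, so n(e⁻) = 0.1614 mol
Since the cells are in series, n(e⁻) in the K cell is also 0.1614 mol.
K⁺ + e⁻ → K, so n(K) = 0.1614 mol
m(K) = 0.1614 × 39.10 = 6.31 g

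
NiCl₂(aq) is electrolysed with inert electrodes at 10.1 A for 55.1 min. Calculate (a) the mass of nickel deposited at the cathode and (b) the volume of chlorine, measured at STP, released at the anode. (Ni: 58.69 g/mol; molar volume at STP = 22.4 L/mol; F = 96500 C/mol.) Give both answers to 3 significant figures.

10.2 g Ni; 3.88 L Cl₂

Q = 10.1 × 3306 = 33390 C; n(e⁻) = 33390 / 96500 = 0.3460 mol
Cathode: Ni²⁺ + 2e⁻ → Ni → n(Ni) = 0.3460/2 = 0.1730 mol → 10.2 g
Anode: 2Cl⁻ → Cl₂ + 2e⁻ → n(Cl₂) = 0.3460/2 = 0.1730 mol → 3.88 L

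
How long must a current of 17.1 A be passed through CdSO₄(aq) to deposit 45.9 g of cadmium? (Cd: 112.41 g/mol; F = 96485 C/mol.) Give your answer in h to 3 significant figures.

1.28 h

n(Cd) = 45.9 / 112.41 = 0.4083 mol
Cd²⁺ + 2e⁻ → Cd, so n(e⁻) = 2 × 0.4083 = 0.8166 mol
Q = 0.8166 × 96485 = 78790 C
t = Q / I = 78790 / 17.1 = 4608 s = 1.28 h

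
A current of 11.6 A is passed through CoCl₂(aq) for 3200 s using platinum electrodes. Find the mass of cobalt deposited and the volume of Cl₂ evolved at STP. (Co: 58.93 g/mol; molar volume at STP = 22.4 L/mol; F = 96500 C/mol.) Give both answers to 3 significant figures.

11.3 g Co; 4.31 L Cl₂

Q = 11.6 × 3200 = 37120 C; n(e⁻) = 37120 / 96500 = 0.3847 mol
Cathode: Co²⁺ + 2e⁻ → Co → n(Co) = 0.3847/2 = 0.1924 mol → 11.3 g
Anode: 2Cl⁻ → Cl₂ + 2e⁻ → n(Cl₂) = 0.3847/2 = 0.1924 mol → 4.31 L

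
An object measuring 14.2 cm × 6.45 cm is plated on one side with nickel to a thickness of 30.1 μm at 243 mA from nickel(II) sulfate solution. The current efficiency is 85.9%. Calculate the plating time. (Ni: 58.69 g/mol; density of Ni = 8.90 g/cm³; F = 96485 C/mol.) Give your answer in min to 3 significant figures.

Plated area = 14.2 × 6.45 = 91.59 cm²
Volume = 91.59 × 30.1×10⁻⁴ cm = 0.2757 cm³
m(Ni) = 0.2757 × 8.90 = 2.454 g
n(Ni) = 2.454 / 58.69 = 0.04181 mol; n(e⁻) = 2 × 0.04181 = 0.08362 mol
Q = 0.08362 × 96485 / 0.859 = 9392 C
t = 9392 / 0.243 = 38650 s = 644 min

644 min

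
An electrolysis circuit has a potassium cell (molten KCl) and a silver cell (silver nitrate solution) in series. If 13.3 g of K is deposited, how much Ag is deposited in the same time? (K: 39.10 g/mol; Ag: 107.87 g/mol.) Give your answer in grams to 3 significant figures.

n(K) = 13.3 / 39.10 = 0.3402 mol
K⁺ + e⁻ → K, so n(e⁻) = 0.3402 mol
The cells are in series, so the same charge (and hence the same n(e⁻) = 0.3402 mol) passes through both.
Ag⁺ + e⁻ → Ag, so n(Ag) = 0.3402 mol
m(Ag) = 0.3402 × 107.87 = 36.7 g

36.7 g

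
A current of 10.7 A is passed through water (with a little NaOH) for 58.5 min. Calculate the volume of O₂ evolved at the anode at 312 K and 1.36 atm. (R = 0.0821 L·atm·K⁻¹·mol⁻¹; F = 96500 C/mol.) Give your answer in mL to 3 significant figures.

1830 mL

Q = 10.7 A × 3510 s = 37560 C
n(e⁻) = Q/F = 37560/96500 = 0.3892 mol
2H₂O → O₂ + 4H⁺ + 4e⁻, so n(O₂) = 0.3892 / 4 = 0.09730 mol
V = nRT/P = 0.09730 × 0.0821 × 312 / 1.36 = 1.833 L
= 1830 mL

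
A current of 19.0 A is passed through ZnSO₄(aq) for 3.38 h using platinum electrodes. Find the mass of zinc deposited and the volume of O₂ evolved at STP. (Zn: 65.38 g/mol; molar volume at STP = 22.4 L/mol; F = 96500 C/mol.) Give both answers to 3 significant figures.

Q = 19.0 × 12168 = 2.312×10^5 C; n(e⁻) = 2.312×10^5 / 96500 = 2.396 mol
Cathode: Zn²⁺ + 2e⁻ → Zn → n(Zn) = 2.396/2 = 1.198 mol → 78.3 g
Anode: 2H₂O → O₂ + 4H⁺ + 4e⁻ → n(O₂) = 2.396/4 = 0.5990 mol → 13.4 L

78.3 g Zn; 13.4 L O₂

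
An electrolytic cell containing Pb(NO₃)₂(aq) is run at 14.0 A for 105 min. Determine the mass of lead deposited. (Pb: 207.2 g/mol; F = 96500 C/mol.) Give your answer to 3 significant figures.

94.7 g

Q = 14.0 A × 6300 s = 88200 C
n(e⁻) = Q/F = 88200/96500 = 0.9140 mol
Pb²⁺ + 2e⁻ → Pb, so n(Pb) = 0.9140 / 2 = 0.4570 mol
m = 0.4570 × 207.2 = 94.7 g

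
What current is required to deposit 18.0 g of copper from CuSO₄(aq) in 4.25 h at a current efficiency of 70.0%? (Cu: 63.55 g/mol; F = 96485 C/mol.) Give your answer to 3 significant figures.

5.10 A

n(Cu) = 18.0 / 63.55 = 0.2832 mol
Cu²⁺ + 2e⁻ → Cu, so n(e⁻) = 2 × 0.2832 = 0.5664 mol
Q = 0.5664 × 96485 / 0.700 = 78070 C
I = Q / t = 78070 / 15300 s = 5.10 A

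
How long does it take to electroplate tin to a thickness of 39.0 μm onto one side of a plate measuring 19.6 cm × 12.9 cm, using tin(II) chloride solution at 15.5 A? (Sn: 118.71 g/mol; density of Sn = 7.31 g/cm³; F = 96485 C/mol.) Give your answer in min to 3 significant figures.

Plated area = 19.6 × 12.9 = 252.8 cm²
Volume = 252.8 × 39.0×10⁻⁴ cm = 0.9859 cm³
m(Sn) = 0.9859 × 7.31 = 7.207 g
n(Sn) = 7.207 / 118.71 = 0.06071 mol; n(e⁻) = 2 × 0.06071 = 0.1214 mol
Q = 0.1214 × 96485 = 11710 C
t = 11710 / 15.5 = 755.5 s = 12.6 min

12.6 min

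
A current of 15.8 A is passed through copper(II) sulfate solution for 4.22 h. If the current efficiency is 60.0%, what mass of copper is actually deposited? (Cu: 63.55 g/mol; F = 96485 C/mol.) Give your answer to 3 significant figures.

Q = 15.8 × 15192 = 2.400×10^5 C
n(e⁻) = 2.400×10^5 / 96485 = 2.487 mol
Cu²⁺ + 2e⁻ → Cu, so theoretical m(Cu) = 1.244 × 63.55 = 79.06 g
Actual mass = 60.0% × 79.06 = 47.4 g

47.4 g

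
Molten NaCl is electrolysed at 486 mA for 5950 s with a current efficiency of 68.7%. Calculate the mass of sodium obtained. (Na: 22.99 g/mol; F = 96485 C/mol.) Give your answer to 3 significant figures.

0.473 g

Q = 0.486 × 5950 = 2892 C
n(e⁻) = 2892 / 96485 = 0.02997 mol
Na⁺ + e⁻ → Na, so theoretical m(Na) = 0.02997 × 22.99 = 0.6890 g
Actual mass = 68.7% × 0.6890 = 0.473 g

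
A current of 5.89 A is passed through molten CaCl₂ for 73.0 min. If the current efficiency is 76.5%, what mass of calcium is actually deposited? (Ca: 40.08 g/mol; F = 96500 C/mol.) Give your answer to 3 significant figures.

4.10 g

Q = 5.89 × 4380 = 25800 C
n(e⁻) = 25800 / 96500 = 0.2674 mol
Ca²⁺ + 2e⁻ → Ca, so theoretical m(Ca) = 0.1337 × 40.08 = 5.359 g
Actual mass = 76.5% × 5.359 = 4.10 g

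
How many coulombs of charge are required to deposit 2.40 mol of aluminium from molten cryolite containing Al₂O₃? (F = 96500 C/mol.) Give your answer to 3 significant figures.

6.95×10^5 C

Al³⁺ + 3e⁻ → Al, so n(e⁻) = 3 × 2.40 = 7.200 mol
Q = 7.200 × 96500 = 6.948×10^5 C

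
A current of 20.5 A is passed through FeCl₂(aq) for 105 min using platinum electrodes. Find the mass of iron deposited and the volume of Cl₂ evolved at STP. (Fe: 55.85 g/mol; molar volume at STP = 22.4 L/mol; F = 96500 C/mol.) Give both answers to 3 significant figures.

Q = 20.5 × 6300 = 1.292×10^5 C; n(e⁻) = 1.292×10^5 / 96500 = 1.339 mol
Cathode: Fe²⁺ + 2e⁻ → Fe → n(Fe) = 1.339/2 = 0.6695 mol → 37.4 g
Anode: 2Cl⁻ → Cl₂ + 2e⁻ → n(Cl₂) = 1.339/2 = 0.6695 mol → 15.0 L

37.4 g Fe; 15.0 L Cl₂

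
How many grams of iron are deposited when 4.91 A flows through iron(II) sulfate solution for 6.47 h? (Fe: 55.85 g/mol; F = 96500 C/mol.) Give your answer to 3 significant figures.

Q = It = 4.91 × 23292 = 1.144×10^5 C
n(e⁻) = Q/F = 1.144×10^5/96500 = 1.185 mol
Fe²⁺ + 2e⁻ → Fe, so n(Fe) = 1.185 / 2 = 0.5925 mol
m = 0.5925 × 55.85 = 33.1 g

33.1 g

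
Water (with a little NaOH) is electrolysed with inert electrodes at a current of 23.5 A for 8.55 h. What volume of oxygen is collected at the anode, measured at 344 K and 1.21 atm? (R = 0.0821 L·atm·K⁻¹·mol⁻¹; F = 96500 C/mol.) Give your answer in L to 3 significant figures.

43.7 L

Charge passed = 23.5 × 30780 = 7.233×10^5 C
n(e⁻) = 7.233×10^5 / 96500 = 7.495 mol
2H₂O → O₂ + 4H⁺ + 4e⁻, so n(O₂) = 7.495 / 4 = 1.874 mol
V = nRT/P = 1.874 × 0.0821 × 344 / 1.21 = 43.74 L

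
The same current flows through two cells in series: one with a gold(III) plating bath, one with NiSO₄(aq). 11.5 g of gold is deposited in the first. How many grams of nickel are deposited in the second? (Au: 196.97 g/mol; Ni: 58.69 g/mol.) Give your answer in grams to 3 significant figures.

n(Au) = 11.5 / 196.97 = 0.05838 mol
Au³⁺ + 3e⁻ → Au, so n(e⁻) = 3 × 0.05838 = 0.1751 mol
Since the cells are in series, n(e⁻) in the Ni cell is also 0.1751 mol.
Ni²⁺ + 2e⁻ → Ni, so n(Ni) = 0.1751 / 2 = 0.08755 mol
m(Ni) = 0.08755 × 58.69 = 5.14 g

5.14 g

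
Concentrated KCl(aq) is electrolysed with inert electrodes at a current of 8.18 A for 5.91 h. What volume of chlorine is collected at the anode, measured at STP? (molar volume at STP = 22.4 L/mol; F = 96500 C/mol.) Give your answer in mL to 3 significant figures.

Charge passed = 8.18 × 21276 = 1.740×10^5 C
n(e⁻) = 1.740×10^5 / 96500 = 1.803 mol
2Cl⁻ → Cl₂ + 2e⁻, so n(Cl₂) = 1.803 / 2 = 0.9015 mol
V = 0.9015 × 22.4 = 20.19 L
= 20200 mL

20200 mL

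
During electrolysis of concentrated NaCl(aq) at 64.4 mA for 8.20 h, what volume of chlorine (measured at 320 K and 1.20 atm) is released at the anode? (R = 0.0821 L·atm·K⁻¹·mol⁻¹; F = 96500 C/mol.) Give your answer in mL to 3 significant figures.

Q = It = 0.0644 × 29520 = 1901 C
n(e⁻) = Q/F = 1901/96500 = 0.01970 mol
2Cl⁻ → Cl₂ + 2e⁻, so n(Cl₂) = 0.01970 / 2 = 0.009850 mol
V = nRT/P = 0.009850 × 0.0821 × 320 / 1.20 = 0.2156 L
= 216 mL

216 mL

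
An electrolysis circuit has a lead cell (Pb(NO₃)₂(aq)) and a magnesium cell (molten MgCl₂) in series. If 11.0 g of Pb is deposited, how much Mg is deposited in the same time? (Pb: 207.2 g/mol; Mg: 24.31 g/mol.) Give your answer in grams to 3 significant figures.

1.29 g

n(Pb) = 11.0 / 207.2 = 0.05309 mol
Pb²⁺ + 2e⁻ → Pb, so n(e⁻) = 2 × 0.05309 = 0.1062 mol
The cells are in series, so the same charge (and hence the same n(e⁻) = 0.1062 mol) passes through both.
Mg²⁺ + 2e⁻ → Mg, so n(Mg) = 0.1062 / 2 = 0.05310 mol
m(Mg) = 0.05310 × 24.31 = 1.29 g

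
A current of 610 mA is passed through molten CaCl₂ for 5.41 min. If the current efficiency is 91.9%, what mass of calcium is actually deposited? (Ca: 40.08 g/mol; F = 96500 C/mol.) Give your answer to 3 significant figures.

0.0378 g

Q = 0.610 × 324.6 = 198.0 C
n(e⁻) = 198.0 / 96500 = 0.002052 mol
Ca²⁺ + 2e⁻ → Ca, so theoretical m(Ca) = 0.001026 × 40.08 = 0.04112 g
Actual mass = 91.9% × 0.04112 = 0.0378 g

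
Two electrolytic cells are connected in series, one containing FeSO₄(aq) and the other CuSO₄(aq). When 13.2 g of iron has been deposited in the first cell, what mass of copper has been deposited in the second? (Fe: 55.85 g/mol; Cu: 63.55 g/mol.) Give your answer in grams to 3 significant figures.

15.0 g

n(Fe) = 13.2 / 55.85 = 0.2363 mol
Fe²⁺ + 2e⁻ → Fe, so n(e⁻) = 2 × 0.2363 = 0.4726 mol
The cells are in series, so the same charge (and hence the same n(e⁻) = 0.4726 mol) passes through both.
Cu²⁺ + 2e⁻ → Cu, so n(Cu) = 0.4726 / 2 = 0.2363 mol
m(Cu) = 0.2363 × 63.55 = 15.0 g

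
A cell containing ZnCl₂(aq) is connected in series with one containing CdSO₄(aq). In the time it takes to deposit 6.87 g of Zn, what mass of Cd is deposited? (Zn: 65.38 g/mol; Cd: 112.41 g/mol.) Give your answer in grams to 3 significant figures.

11.8 g

n(Zn) = 6.87 / 65.38 = 0.1051 mol
Zn²⁺ + 2e⁻ → Zn, so n(e⁻) = 2 × 0.1051 = 0.2102 mol
Same current for the same time ⇒ same n(e⁻) = 0.2102 mol in both cells.
Cd²⁺ + 2e⁻ → Cd, so n(Cd) = 0.2102 / 2 = 0.1051 mol
m(Cd) = 0.1051 × 112.41 = 11.8 g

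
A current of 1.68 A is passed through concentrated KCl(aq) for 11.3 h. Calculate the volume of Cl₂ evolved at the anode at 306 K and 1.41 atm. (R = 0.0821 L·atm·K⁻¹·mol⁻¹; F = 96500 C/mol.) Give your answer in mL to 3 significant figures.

6310 mL

Q = It = 1.68 × 40680 = 68340 C
Moles of electrons = 68340 / 96500 = 0.7082 mol
2Cl⁻ → Cl₂ + 2e⁻, so n(Cl₂) = 0.7082 / 2 = 0.3541 mol
V = nRT/P = 0.3541 × 0.0821 × 306 / 1.41 = 6.309 L
= 6310 mL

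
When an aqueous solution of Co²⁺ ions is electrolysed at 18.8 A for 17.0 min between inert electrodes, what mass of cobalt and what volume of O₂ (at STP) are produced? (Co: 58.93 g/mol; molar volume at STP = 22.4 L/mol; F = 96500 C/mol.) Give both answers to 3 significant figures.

Q = 18.8 × 1020 = 19180 C; n(e⁻) = 19180 / 96500 = 0.1988 mol
Cathode: Co²⁺ + 2e⁻ → Co → n(Co) = 0.1988/2 = 0.09940 mol → 5.86 g
Anode: 2H₂O → O₂ + 4H⁺ + 4e⁻ → n(O₂) = 0.1988/4 = 0.04970 mol → 1.11 L

5.86 g Co; 1.11 L O₂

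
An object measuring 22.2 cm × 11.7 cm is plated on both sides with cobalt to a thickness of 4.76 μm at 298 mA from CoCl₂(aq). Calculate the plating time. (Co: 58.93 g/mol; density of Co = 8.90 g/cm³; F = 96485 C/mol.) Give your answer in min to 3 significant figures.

403 min

Plated area = 2 × 22.2 × 11.7 = 519.5 cm²
Volume = 519.5 × 4.76×10⁻⁴ cm = 0.2473 cm³
m(Co) = 0.2473 × 8.90 = 2.201 g
n(Co) = 2.201 / 58.93 = 0.03735 mol; n(e⁻) = 2 × 0.03735 = 0.07470 mol
Q = 0.07470 × 96485 = 7207 C
t = 7207 / 0.298 = 24180 s = 403 min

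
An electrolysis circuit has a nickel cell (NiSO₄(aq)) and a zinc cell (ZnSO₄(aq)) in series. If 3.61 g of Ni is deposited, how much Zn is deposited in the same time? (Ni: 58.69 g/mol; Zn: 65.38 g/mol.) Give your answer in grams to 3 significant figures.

n(Ni) = 3.61 / 58.69 = 0.06151 mol
Ni²⁺ + 2e⁻ → Ni, so n(e⁻) = 2 × 0.06151 = 0.1230 mol
In series, the same 0.1230 mol of electrons flows through the second cell.
Zn²⁺ + 2e⁻ → Zn, so n(Zn) = 0.1230 / 2 = 0.06150 mol
m(Zn) = 0.06150 × 65.38 = 4.02 g

4.02 g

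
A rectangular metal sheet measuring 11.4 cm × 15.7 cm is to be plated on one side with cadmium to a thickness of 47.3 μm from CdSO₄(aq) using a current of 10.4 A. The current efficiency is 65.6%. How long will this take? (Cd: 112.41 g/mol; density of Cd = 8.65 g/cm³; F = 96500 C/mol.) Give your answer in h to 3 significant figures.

Plated area = 11.4 × 15.7 = 179.0 cm²
Volume = 179.0 × 47.3×10⁻⁴ cm = 0.8467 cm³
m(Cd) = 0.8467 × 8.65 = 7.324 g
n(Cd) = 7.324 / 112.41 = 0.06515 mol; n(e⁻) = 2 × 0.06515 = 0.1303 mol
Q = 0.1303 × 96500 / 0.656 = 19170 C
t = 19170 / 10.4 = 1843 s = 0.512 h

0.512 h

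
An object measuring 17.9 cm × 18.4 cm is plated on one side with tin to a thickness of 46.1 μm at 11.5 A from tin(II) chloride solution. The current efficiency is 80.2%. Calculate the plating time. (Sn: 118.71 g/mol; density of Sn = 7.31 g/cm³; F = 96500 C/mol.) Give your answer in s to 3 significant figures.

Plated area = 17.9 × 18.4 = 329.4 cm²
Volume = 329.4 × 46.1×10⁻⁴ cm = 1.519 cm³
m(Sn) = 1.519 × 7.31 = 11.10 g
n(Sn) = 11.10 / 118.71 = 0.09351 mol; n(e⁻) = 2 × 0.09351 = 0.1870 mol
Q = 0.1870 × 96500 / 0.802 = 22500 C
t = 22500 / 11.5 = 1957 s

1960 s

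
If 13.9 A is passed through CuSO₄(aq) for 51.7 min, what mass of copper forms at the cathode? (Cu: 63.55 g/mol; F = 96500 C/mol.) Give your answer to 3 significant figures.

14.2 g

Q = It = 13.9 × 3102 = 43120 C
Moles of electrons = 43120 / 96500 = 0.4468 mol
Cu²⁺ + 2e⁻ → Cu, so n(Cu) = 0.4468 / 2 = 0.2234 mol
m = 0.2234 × 63.55 = 14.2 g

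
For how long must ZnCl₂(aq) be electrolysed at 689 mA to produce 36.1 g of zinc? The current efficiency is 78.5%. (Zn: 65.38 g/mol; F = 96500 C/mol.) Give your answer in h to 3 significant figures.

54.7 h

n(Zn) = 36.1 / 65.38 = 0.5522 mol
Zn²⁺ + 2e⁻ → Zn, so n(e⁻) = 2 × 0.5522 = 1.104 mol
Q = 1.104 × 96500 / 0.785 = 1.357×10^5 C
t = Q / I = 1.357×10^5 / 0.689 = 1.970×10^5 s = 54.7 h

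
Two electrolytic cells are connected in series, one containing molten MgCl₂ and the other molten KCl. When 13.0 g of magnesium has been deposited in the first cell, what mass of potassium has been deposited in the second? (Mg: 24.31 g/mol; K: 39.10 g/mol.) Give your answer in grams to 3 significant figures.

n(Mg) = 13.0 / 24.31 = 0.5348 mol
Mg²⁺ + 2e⁻ → Mg, so n(e⁻) = 2 × 0.5348 = 1.070 mol
Since the cells are in series, n(e⁻) in the K cell is also 1.070 mol.
K⁺ + e⁻ → K, so n(K) = 1.070 mol
m(K) = 1.070 × 39.10 = 41.8 g

41.8 g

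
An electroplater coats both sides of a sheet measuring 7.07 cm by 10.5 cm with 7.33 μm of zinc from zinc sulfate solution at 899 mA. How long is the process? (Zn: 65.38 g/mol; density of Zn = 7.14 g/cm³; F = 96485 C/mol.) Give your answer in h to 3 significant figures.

0.709 h

Plated area = 2 × 7.07 × 10.5 = 148.5 cm²
Volume = 148.5 × 7.33×10⁻⁴ cm = 0.1089 cm³
m(Zn) = 0.1089 × 7.14 = 0.7775 g
n(Zn) = 0.7775 / 65.38 = 0.01189 mol; n(e⁻) = 2 × 0.01189 = 0.02378 mol
Q = 0.02378 × 96485 = 2294 C
t = 2294 / 0.899 = 2552 s = 0.709 h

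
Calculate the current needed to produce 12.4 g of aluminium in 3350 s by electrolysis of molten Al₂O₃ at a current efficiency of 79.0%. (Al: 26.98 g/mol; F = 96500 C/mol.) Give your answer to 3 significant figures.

n(Al) = 12.4 / 26.98 = 0.4596 mol
Al³⁺ + 3e⁻ → Al, so n(e⁻) = 3 × 0.4596 = 1.379 mol
Q = 1.379 × 96500 / 0.790 = 1.684×10^5 C
I = Q / t = 1.684×10^5 / 3350 s = 50.3 A

50.3 A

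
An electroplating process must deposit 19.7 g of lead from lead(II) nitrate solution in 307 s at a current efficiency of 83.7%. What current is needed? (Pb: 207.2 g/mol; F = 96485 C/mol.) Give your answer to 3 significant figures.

n(Pb) = 19.7 / 207.2 = 0.09508 mol
Pb²⁺ + 2e⁻ → Pb, so n(e⁻) = 2 × 0.09508 = 0.1902 mol
Q = 0.1902 × 96485 / 0.837 = 21930 C
I = Q / t = 21930 / 307 s = 71.4 A

71.4 A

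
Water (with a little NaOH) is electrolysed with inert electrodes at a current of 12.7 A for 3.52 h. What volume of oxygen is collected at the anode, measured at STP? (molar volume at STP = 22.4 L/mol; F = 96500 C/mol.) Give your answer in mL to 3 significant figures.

9340 mL

Charge passed = 12.7 × 12672 = 1.609×10^5 C
n(e⁻) = 1.609×10^5 / 96500 = 1.667 mol
2H₂O → O₂ + 4H⁺ + 4e⁻, so n(O₂) = 1.667 / 4 = 0.4168 mol
V = 0.4168 × 22.4 = 9.336 L
= 9340 mL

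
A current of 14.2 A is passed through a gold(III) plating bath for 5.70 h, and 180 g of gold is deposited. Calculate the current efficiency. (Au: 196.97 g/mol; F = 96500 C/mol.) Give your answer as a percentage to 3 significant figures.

Q = 14.2 × 20520 = 2.914×10^5 C
n(e⁻) = 2.914×10^5 / 96500 = 3.020 mol
Au³⁺ + 3e⁻ → Au, so theoretical n(Au) = 1.007 mol → 198.3 g
Efficiency = 180 / 198.3 = 0.9077 = 90.8%

90.8%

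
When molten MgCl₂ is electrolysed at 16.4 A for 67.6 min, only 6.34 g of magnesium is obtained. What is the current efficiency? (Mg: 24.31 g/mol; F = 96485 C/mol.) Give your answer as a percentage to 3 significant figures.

Q = 16.4 × 4056 = 66520 C
n(e⁻) = 66520 / 96485 = 0.6894 mol
Mg²⁺ + 2e⁻ → Mg, so theoretical n(Mg) = 0.3447 mol → 8.380 g
Efficiency = 6.34 / 8.380 = 0.7566 = 75.7%

75.7%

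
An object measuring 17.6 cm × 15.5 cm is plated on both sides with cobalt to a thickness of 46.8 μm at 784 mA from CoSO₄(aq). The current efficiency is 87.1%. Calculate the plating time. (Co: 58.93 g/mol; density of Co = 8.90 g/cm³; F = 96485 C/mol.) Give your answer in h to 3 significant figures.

Plated area = 2 × 17.6 × 15.5 = 545.6 cm²
Volume = 545.6 × 46.8×10⁻⁴ cm = 2.553 cm³
m(Co) = 2.553 × 8.90 = 22.72 g
n(Co) = 22.72 / 58.93 = 0.3855 mol; n(e⁻) = 2 × 0.3855 = 0.7710 mol
Q = 0.7710 × 96485 / 0.871 = 85410 C
t = 85410 / 0.784 = 1.089×10^5 s = 30.3 h

30.3 h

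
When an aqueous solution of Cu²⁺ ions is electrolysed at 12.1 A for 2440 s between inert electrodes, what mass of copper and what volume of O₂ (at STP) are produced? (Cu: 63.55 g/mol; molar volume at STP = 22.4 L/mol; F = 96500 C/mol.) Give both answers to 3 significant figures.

9.72 g Cu; 1.71 L O₂

Q = 12.1 × 2440 = 29520 C; n(e⁻) = 29520 / 96500 = 0.3059 mol
Cathode: Cu²⁺ + 2e⁻ → Cu → n(Cu) = 0.3059/2 = 0.1530 mol → 9.72 g
Anode: 2H₂O → O₂ + 4H⁺ + 4e⁻ → n(O₂) = 0.3059/4 = 0.07648 mol → 1.71 L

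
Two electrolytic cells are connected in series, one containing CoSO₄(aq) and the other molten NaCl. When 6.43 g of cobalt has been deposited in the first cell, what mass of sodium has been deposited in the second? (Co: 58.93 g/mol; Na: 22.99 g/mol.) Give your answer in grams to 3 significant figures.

5.02 g

n(Co) = 6.43 / 58.93 = 0.1091 mol
Co²⁺ + 2e⁻ → Co, so n(e⁻) = 2 × 0.1091 = 0.2182 mol
Since the cells are in series, n(e⁻) in the Na cell is also 0.2182 mol.
Na⁺ + e⁻ → Na, so n(Na) = 0.2182 mol
m(Na) = 0.2182 × 22.99 = 5.02 g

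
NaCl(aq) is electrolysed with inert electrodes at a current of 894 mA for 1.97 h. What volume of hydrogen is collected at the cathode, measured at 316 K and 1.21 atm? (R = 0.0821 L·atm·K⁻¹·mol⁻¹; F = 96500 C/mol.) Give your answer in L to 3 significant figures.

Q = It = 0.894 × 7092 = 6340 C
Moles of electrons = 6340 / 96500 = 0.06570 mol
2H⁺ + 2e⁻ → H₂, so n(H₂) = 0.06570 / 2 = 0.03285 mol
V = nRT/P = 0.03285 × 0.0821 × 316 / 1.21 = 0.7043 L

0.704 L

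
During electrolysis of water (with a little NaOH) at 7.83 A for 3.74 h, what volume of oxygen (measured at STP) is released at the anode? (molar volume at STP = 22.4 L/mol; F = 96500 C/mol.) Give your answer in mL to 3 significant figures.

6120 mL

Q = 7.83 A × 13464 s = 1.054×10^5 C
n(e⁻) = 1.054×10^5 / 96500 = 1.092 mol
2H₂O → O₂ + 4H⁺ + 4e⁻, so n(O₂) = 1.092 / 4 = 0.2730 mol
V = 0.2730 × 22.4 = 6.115 L
= 6120 mL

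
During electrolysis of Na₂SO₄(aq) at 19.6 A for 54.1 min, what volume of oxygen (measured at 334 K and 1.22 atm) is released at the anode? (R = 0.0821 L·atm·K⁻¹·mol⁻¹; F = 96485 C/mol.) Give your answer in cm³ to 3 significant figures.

3710 cm³

Charge passed = 19.6 × 3246 = 63620 C
n(e⁻) = Q/F = 63620/96485 = 0.6594 mol
2H₂O → O₂ + 4H⁺ + 4e⁻, so n(O₂) = 0.6594 / 4 = 0.1649 mol
V = nRT/P = 0.1649 × 0.0821 × 334 / 1.22 = 3.706 L
= 3710 cm³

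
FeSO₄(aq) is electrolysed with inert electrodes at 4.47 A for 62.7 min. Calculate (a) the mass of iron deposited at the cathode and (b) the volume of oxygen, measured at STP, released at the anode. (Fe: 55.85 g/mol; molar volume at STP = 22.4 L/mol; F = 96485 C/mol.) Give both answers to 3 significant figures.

Q = 4.47 × 3762 = 16820 C; n(e⁻) = 16820 / 96485 = 0.1743 mol
Cathode: Fe²⁺ + 2e⁻ → Fe → n(Fe) = 0.1743/2 = 0.08715 mol → 4.87 g
Anode: 2H₂O → O₂ + 4H⁺ + 4e⁻ → n(O₂) = 0.1743/4 = 0.04358 mol → 0.976 L

4.87 g Fe; 0.976 L O₂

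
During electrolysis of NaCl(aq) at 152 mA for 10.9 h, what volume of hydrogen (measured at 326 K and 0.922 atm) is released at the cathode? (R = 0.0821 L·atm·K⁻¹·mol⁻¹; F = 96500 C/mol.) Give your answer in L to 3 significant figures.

0.897 L

Charge passed = 0.152 × 39240 = 5964 C
n(e⁻) = Q/F = 5964/96500 = 0.06180 mol
2H⁺ + 2e⁻ → H₂, so n(H₂) = 0.06180 / 2 = 0.03090 mol
V = nRT/P = 0.03090 × 0.0821 × 326 / 0.922 = 0.8970 L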